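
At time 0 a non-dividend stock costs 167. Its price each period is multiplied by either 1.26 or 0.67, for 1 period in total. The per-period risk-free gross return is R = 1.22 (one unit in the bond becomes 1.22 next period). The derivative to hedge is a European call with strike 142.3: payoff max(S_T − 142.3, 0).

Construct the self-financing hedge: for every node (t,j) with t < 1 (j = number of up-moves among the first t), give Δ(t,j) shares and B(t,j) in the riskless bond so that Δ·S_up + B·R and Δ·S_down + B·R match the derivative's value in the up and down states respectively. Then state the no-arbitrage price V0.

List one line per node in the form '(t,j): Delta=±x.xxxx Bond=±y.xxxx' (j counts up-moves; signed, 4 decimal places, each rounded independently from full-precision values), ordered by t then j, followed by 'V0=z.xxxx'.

(0,0): Delta=0.6914 Bond=-63.4071
V0=52.0506

Under the risk-neutral measure, an up-move has probability p* = (R−d)/(u−d) = 0.9322 and values discount at R = 1.22.
Terminal values V(1,·): V(1,0)=0.0000, V(1,1)=68.1200
Node (0,0) S=167.0000: V=(p*·68.1200+(1−p*)·0.0000)/1.22=52.0506; Δ=(68.1200−0.0000)/(210.4200−111.8900)=0.6914; B=V−Δ·S=-63.4071
Each (Δ,B) replicates both successor values, so the strategy is self-financing and V0 is arbitrage-free.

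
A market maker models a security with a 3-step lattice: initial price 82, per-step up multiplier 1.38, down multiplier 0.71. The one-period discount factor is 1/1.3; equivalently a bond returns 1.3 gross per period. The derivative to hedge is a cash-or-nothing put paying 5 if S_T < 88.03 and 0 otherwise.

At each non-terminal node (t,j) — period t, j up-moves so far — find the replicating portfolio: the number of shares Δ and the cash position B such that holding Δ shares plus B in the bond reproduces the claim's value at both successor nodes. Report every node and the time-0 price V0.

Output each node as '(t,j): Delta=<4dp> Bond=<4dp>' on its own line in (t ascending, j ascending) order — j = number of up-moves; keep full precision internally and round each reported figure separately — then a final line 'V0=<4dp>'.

Under the risk-neutral measure, an up-move has probability p* = (R−d)/(u−d) = 0.8806 and values discount at R = 1.3.
Terminal payoffs: V(3,0)=5.0000, V(3,1)=5.0000, V(3,2)=0.0000, V(3,3)=0.0000
  t=2,j=0: stock 41.3362 → up 57.0440 (V=5.0000), down 29.3487 (V=5.0000). Price 3.8462; hedge Δ=0.0000, bond B=3.8462.
  t=2,j=1: stock 80.3436 → up 110.8742 (V=0.0000), down 57.0440 (V=5.0000). Price 0.4592; hedge Δ=-0.0929, bond B=7.9219.
  t=2,j=2: stock 156.1608 → up 215.5019 (V=0.0000), down 110.8742 (V=0.0000). Price 0.0000; hedge Δ=0.0000, bond B=0.0000.
  t=1,j=0: stock 58.2200 → up 80.3436 (V=0.4592), down 41.3362 (V=3.8462). Price 0.6643; hedge Δ=-0.0868, bond B=5.7194.
  t=1,j=1: stock 113.1600 → up 156.1608 (V=0.0000), down 80.3436 (V=0.4592). Price 0.0422; hedge Δ=-0.0061, bond B=0.7276.
  t=0,j=0: stock 82.0000 → up 113.1600 (V=0.0422), down 58.2200 (V=0.6643). Price 0.0896; hedge Δ=-0.0113, bond B=1.0182.
Root portfolio cost Δ·82+B reproduces V0=0.0896.

(0,0): Delta=-0.0113 Bond=1.0182
(1,0): Delta=-0.0868 Bond=5.7194
(1,1): Delta=-0.0061 Bond=0.7276
(2,0): Delta=0.0000 Bond=3.8462
(2,1): Delta=-0.0929 Bond=7.9219
(2,2): Delta=0.0000 Bond=0.0000
V0=0.0896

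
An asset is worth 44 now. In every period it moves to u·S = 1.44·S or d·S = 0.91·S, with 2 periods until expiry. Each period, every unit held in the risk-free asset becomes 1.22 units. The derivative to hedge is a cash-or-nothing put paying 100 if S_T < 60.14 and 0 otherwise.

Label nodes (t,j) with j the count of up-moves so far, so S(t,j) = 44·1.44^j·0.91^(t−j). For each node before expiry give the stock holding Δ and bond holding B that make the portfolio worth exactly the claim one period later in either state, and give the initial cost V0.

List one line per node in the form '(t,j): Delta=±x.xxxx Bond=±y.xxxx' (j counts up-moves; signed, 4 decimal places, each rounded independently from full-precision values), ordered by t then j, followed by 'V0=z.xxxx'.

The replicating-portfolio and risk-neutral prices coincide; use p* = (1.22−0.91)/(1.44−0.91) = 0.5849 for the latter.
Payoff layer (t=2): V(2,0)=100.0000, V(2,1)=100.0000, V(2,2)=0.0000
(1,0): S=40.0400. Δ = (V_up−V_dn)/(S_up−S_dn) = (100.0000−100.0000)/(57.6576−36.4364) = 0.0000. V = [p*·100.0000 + (1−p*)·100.0000]/1.22 = 81.9672. B = V − Δ·S = 81.9672.
(1,1): S=63.3600. Δ = (V_up−V_dn)/(S_up−S_dn) = (0.0000−100.0000)/(91.2384−57.6576) = -2.9779. V = [p*·0.0000 + (1−p*)·100.0000]/1.22 = 34.0241. B = V − Δ·S = 222.7034.
(0,0): S=44.0000. Δ = (V_up−V_dn)/(S_up−S_dn) = (34.0241−81.9672)/(63.3600−40.0400) = -2.0559. V = [p*·34.0241 + (1−p*)·81.9672]/1.22 = 44.2008. B = V − Δ·S = 134.6595.
Check: Δ(0,0)·S0 + B(0,0) = 44.2008 = V0.

(0,0): Delta=-2.0559 Bond=134.6595
(1,0): Delta=0.0000 Bond=81.9672
(1,1): Delta=-2.9779 Bond=222.7034
V0=44.2008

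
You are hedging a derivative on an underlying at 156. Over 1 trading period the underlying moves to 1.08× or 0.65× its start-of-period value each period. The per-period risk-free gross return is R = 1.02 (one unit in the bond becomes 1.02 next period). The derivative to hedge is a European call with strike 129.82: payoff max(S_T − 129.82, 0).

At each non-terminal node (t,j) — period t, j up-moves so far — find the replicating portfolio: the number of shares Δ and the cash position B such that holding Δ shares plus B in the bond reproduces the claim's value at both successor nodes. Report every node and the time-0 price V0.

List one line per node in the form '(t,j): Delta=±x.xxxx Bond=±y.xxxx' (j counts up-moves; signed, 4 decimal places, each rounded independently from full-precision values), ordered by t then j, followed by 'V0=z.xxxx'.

(0,0): Delta=0.5763 Bond=-57.2937
V0=32.6133

No-arbitrage ⇒ martingale measure with p* = (R−d)/(u−d) = 0.8605.
Terminal values V(1,·): V(1,0)=0.0000, V(1,1)=38.6600
Node (0,0) S=156.0000: V=(p*·38.6600+(1−p*)·0.0000)/1.02=32.6133; Δ=(38.6600−0.0000)/(168.4800−101.4000)=0.5763; B=V−Δ·S=-57.2937
The time-0 hedge costs 32.6133, which is the no-arbitrage price.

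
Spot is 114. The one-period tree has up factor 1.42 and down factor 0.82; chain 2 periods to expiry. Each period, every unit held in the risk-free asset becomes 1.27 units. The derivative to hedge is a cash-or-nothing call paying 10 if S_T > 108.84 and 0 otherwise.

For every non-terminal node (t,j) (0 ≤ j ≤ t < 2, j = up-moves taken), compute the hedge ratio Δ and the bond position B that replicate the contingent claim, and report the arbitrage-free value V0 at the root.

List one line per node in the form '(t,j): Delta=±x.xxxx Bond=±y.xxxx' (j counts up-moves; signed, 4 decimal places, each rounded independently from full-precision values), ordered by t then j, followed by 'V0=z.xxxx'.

The replicating-portfolio and risk-neutral prices coincide; use p* = (1.27−0.82)/(1.42−0.82) = 0.7500 for the latter.
Terminal payoffs: V(2,0)=0.0000, V(2,1)=10.0000, V(2,2)=10.0000
  t=1,j=0: stock 93.4800 → up 132.7416 (V=10.0000), down 76.6536 (V=0.0000). Price 5.9055; hedge Δ=0.1783, bond B=-10.7612.
  t=1,j=1: stock 161.8800 → up 229.8696 (V=10.0000), down 132.7416 (V=10.0000). Price 7.8740; hedge Δ=0.0000, bond B=7.8740.
  t=0,j=0: stock 114.0000 → up 161.8800 (V=7.8740), down 93.4800 (V=5.9055). Price 5.8125; hedge Δ=0.0288, bond B=2.5317.
Root portfolio cost Δ·114+B reproduces V0=5.8125.

(0,0): Delta=0.0288 Bond=2.5317
(1,0): Delta=0.1783 Bond=-10.7612
(1,1): Delta=0.0000 Bond=7.8740
V0=5.8125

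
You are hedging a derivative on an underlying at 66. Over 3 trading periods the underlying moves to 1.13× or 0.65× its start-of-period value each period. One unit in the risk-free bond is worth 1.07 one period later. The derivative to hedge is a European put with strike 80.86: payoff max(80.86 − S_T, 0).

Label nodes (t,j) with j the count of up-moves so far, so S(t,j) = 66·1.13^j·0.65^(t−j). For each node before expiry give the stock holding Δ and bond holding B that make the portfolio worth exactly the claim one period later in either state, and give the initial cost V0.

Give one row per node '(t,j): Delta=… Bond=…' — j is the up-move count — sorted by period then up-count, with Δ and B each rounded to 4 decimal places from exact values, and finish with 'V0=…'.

(0,0): Delta=-0.6966 Bond=53.8431
(1,0): Delta=-1.0000 Bond=70.6263
(1,1): Delta=-0.6717 Bond=55.7530
(2,0): Delta=-1.0000 Bond=75.5701
(2,1): Delta=-1.0000 Bond=75.5701
(2,2): Delta=-0.6447 Bond=57.3822
V0=7.8648

The replicating-portfolio and risk-neutral prices coincide; use p* = (1.07−0.65)/(1.13−0.65) = 0.8750 for the latter.
At expiry t=3: V(3,0)=62.7347, V(3,1)=49.3499, V(3,2)=26.0810, V(3,3)=0.0000
Node (2,0) S=27.8850: V=(p*·49.3499+(1−p*)·62.7347)/1.07=47.6851; Δ=(49.3499−62.7347)/(31.5100−18.1253)=-1.0000; B=V−Δ·S=75.5701
Node (2,1) S=48.4770: V=(p*·26.0810+(1−p*)·49.3499)/1.07=27.0931; Δ=(26.0810−49.3499)/(54.7790−31.5101)=-1.0000; B=V−Δ·S=75.5701
Node (2,2) S=84.2754: V=(p*·0.0000+(1−p*)·26.0810)/1.07=3.0468; Δ=(0.0000−26.0810)/(95.2312−54.7790)=-0.6447; B=V−Δ·S=57.3822
Node (1,0) S=42.9000: V=(p*·27.0931+(1−p*)·47.6851)/1.07=27.7263; Δ=(27.0931−47.6851)/(48.4770−27.8850)=-1.0000; B=V−Δ·S=70.6263
Node (1,1) S=74.5800: V=(p*·3.0468+(1−p*)·27.0931)/1.07=5.6567; Δ=(3.0468−27.0931)/(84.2754−48.4770)=-0.6717; B=V−Δ·S=55.7530
Node (0,0) S=66.0000: V=(p*·5.6567+(1−p*)·27.7263)/1.07=7.8648; Δ=(5.6567−27.7263)/(74.5800−42.9000)=-0.6966; B=V−Δ·S=53.8431
Self-financing check: at every node Δ·S+B equals the discounted successor values.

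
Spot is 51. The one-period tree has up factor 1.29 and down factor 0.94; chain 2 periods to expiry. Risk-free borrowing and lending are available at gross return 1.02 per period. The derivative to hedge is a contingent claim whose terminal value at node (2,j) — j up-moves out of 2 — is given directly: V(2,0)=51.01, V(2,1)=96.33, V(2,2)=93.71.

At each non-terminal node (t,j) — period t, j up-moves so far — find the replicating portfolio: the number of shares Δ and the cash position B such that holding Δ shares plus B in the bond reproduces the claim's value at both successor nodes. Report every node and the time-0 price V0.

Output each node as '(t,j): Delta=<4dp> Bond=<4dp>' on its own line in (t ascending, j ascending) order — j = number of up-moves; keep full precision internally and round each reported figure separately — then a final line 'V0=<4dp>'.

No-arbitrage ⇒ martingale measure with p* = (R−d)/(u−d) = 0.2286.
Terminal payoffs: V(2,0)=51.0100, V(2,1)=96.3300, V(2,2)=93.7100
  t=1,j=0: stock 47.9400 → up 61.8426 (V=96.3300), down 45.0636 (V=51.0100). Price 60.1655; hedge Δ=2.7010, bond B=-69.3202.
  t=1,j=1: stock 65.7900 → up 84.8691 (V=93.7100), down 61.8426 (V=96.3300). Price 93.8541; hedge Δ=-0.1138, bond B=101.3398.
  t=0,j=0: stock 51.0000 → up 65.7900 (V=93.8541), down 47.9400 (V=60.1655). Price 66.5351; hedge Δ=1.8873, bond B=-29.7178.
Each (Δ,B) replicates both successor values, so the strategy is self-financing and V0 is arbitrage-free.

(0,0): Delta=1.8873 Bond=-29.7178
(1,0): Delta=2.7010 Bond=-69.3202
(1,1): Delta=-0.1138 Bond=101.3398
V0=66.5351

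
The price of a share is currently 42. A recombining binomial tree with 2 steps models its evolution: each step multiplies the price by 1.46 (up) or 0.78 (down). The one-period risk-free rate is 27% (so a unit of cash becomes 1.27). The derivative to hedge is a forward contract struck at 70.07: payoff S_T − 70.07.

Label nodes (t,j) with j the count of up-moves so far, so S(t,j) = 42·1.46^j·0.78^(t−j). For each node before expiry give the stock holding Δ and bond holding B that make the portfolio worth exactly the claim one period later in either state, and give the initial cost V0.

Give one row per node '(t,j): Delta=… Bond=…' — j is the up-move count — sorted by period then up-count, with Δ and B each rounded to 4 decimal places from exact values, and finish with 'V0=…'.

Since d<R<u, set p* = (R−d)/(u−d) = 0.7206; price each node as the discounted p*-expectation of its children.
Terminal values V(2,·): V(2,0)=-44.5172, V(2,1)=-22.2404, V(2,2)=19.4572
(1,0): S=32.7600. Δ = (V_up−V_dn)/(S_up−S_dn) = (-22.2404−-44.5172)/(47.8296−25.5528) = 1.0000. V = [p*·-22.2404 + (1−p*)·-44.5172]/1.27 = -22.4132. B = V − Δ·S = -55.1732.
(1,1): S=61.3200. Δ = (V_up−V_dn)/(S_up−S_dn) = (19.4572−-22.2404)/(89.5272−47.8296) = 1.0000. V = [p*·19.4572 + (1−p*)·-22.2404]/1.27 = 6.1468. B = V − Δ·S = -55.1732.
(0,0): S=42.0000. Δ = (V_up−V_dn)/(S_up−S_dn) = (6.1468−-22.4132)/(61.3200−32.7600) = 1.0000. V = [p*·6.1468 + (1−p*)·-22.4132]/1.27 = -1.4435. B = V − Δ·S = -43.4435.
The time-0 hedge costs -1.4435, which is the no-arbitrage price.

(0,0): Delta=1.0000 Bond=-43.4435
(1,0): Delta=1.0000 Bond=-55.1732
(1,1): Delta=1.0000 Bond=-55.1732
V0=-1.4435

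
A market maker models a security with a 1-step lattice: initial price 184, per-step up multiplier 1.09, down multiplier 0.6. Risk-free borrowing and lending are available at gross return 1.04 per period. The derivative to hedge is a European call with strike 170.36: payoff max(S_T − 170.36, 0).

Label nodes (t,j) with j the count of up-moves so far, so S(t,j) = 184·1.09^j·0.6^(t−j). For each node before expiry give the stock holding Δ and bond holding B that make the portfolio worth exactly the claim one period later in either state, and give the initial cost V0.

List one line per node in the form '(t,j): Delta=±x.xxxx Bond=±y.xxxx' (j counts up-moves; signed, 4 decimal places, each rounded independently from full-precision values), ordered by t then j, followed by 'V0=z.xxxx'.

No-arbitrage ⇒ martingale measure with p* = (R−d)/(u−d) = 0.8980.
Payoff layer (t=1): V(1,0)=0.0000, V(1,1)=30.2000
Node (0,0) S=184.0000: V=(p*·30.2000+(1−p*)·0.0000)/1.04=26.0754; Δ=(30.2000−0.0000)/(200.5600−110.4000)=0.3350; B=V−Δ·S=-35.5573
The time-0 hedge costs 26.0754, which is the no-arbitrage price.

(0,0): Delta=0.3350 Bond=-35.5573
V0=26.0754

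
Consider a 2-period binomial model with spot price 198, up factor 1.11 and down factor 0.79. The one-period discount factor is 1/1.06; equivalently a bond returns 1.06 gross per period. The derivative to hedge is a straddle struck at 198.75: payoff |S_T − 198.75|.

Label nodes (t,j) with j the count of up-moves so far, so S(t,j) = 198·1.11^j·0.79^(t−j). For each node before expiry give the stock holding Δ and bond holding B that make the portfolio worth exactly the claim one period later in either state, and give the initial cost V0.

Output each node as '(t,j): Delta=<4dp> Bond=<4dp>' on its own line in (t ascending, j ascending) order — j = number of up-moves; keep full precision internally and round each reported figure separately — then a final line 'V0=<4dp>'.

(0,0): Delta=0.1358 Bond=9.2755
(1,0): Delta=-1.0000 Bond=187.5000
(1,1): Delta=0.2855 Bond=-23.0695
V0=36.1717

The replicating-portfolio and risk-neutral prices coincide; use p* = (1.06−0.79)/(1.11−0.79) = 0.8437 for the latter.
Payoff layer (t=2): V(2,0)=75.1782, V(2,1)=25.1238, V(2,2)=45.2058
(1,0): S=156.4200. Δ = (V_up−V_dn)/(S_up−S_dn) = (25.1238−75.1782)/(173.6262−123.5718) = -1.0000. V = [p*·25.1238 + (1−p*)·75.1782]/1.06 = 31.0800. B = V − Δ·S = 187.5000.
(1,1): S=219.7800. Δ = (V_up−V_dn)/(S_up−S_dn) = (45.2058−25.1238)/(243.9558−173.6262) = 0.2855. V = [p*·45.2058 + (1−p*)·25.1238]/1.06 = 39.6868. B = V − Δ·S = -23.0695.
(0,0): S=198.0000. Δ = (V_up−V_dn)/(S_up−S_dn) = (39.6868−31.0800)/(219.7800−156.4200) = 0.1358. V = [p*·39.6868 + (1−p*)·31.0800]/1.06 = 36.1717. B = V − Δ·S = 9.2755.
Check: Δ(0,0)·S0 + B(0,0) = 36.1717 = V0.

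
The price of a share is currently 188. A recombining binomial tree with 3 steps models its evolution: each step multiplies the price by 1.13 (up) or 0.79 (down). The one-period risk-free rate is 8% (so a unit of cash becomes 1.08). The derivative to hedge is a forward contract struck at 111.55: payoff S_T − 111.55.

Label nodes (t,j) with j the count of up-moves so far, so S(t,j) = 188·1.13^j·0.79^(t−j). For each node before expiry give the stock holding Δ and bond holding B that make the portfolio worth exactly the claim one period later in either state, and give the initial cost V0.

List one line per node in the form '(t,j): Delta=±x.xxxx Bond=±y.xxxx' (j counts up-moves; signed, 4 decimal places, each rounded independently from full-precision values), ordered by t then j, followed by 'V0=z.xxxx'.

Since d<R<u, set p* = (R−d)/(u−d) = 0.8529; price each node as the discounted p*-expectation of its children.
Terminal payoffs: V(3,0)=-18.8587, V(3,1)=21.0338, V(3,2)=78.0952, V(3,3)=159.7146
Node (2,0) S=117.3308: V=(p*·21.0338+(1−p*)·-18.8587)/1.08=14.0438; Δ=(21.0338−-18.8587)/(132.5838−92.6913)=1.0000; B=V−Δ·S=-103.2870
Node (2,1) S=167.8276: V=(p*·78.0952+(1−p*)·21.0338)/1.08=64.5406; Δ=(78.0952−21.0338)/(189.6452−132.5838)=1.0000; B=V−Δ·S=-103.2870
Node (2,2) S=240.0572: V=(p*·159.7146+(1−p*)·78.0952)/1.08=136.7702; Δ=(159.7146−78.0952)/(271.2646−189.6452)=1.0000; B=V−Δ·S=-103.2870
Node (1,0) S=148.5200: V=(p*·64.5406+(1−p*)·14.0438)/1.08=52.8839; Δ=(64.5406−14.0438)/(167.8276−117.3308)=1.0000; B=V−Δ·S=-95.6361
Node (1,1) S=212.4400: V=(p*·136.7702+(1−p*)·64.5406)/1.08=116.8039; Δ=(136.7702−64.5406)/(240.0572−167.8276)=1.0000; B=V−Δ·S=-95.6361
Node (0,0) S=188.0000: V=(p*·116.8039+(1−p*)·52.8839)/1.08=99.4480; Δ=(116.8039−52.8839)/(212.4400−148.5200)=1.0000; B=V−Δ·S=-88.5520
Self-financing check: at every node Δ·S+B equals the discounted successor values.

(0,0): Delta=1.0000 Bond=-88.5520
(1,0): Delta=1.0000 Bond=-95.6361
(1,1): Delta=1.0000 Bond=-95.6361
(2,0): Delta=1.0000 Bond=-103.2870
(2,1): Delta=1.0000 Bond=-103.2870
(2,2): Delta=1.0000 Bond=-103.2870
V0=99.4480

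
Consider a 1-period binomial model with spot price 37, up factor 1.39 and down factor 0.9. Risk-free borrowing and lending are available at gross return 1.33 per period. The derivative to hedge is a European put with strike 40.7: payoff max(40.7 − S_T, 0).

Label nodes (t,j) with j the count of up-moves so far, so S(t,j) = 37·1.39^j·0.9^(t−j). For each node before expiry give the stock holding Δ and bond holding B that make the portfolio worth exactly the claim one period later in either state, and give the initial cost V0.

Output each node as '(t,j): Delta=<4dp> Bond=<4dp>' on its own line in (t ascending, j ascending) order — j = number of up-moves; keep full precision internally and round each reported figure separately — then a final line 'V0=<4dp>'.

Since d<R<u, set p* = (R−d)/(u−d) = 0.8776; price each node as the discounted p*-expectation of its children.
Payoff layer (t=1): V(1,0)=7.4000, V(1,1)=0.0000
Node (0,0) S=37.0000: V=(p*·0.0000+(1−p*)·7.4000)/1.33=0.6813; Δ=(0.0000−7.4000)/(51.4300−33.3000)=-0.4082; B=V−Δ·S=15.7833
Check: Δ(0,0)·S0 + B(0,0) = 0.6813 = V0.

(0,0): Delta=-0.4082 Bond=15.7833
V0=0.6813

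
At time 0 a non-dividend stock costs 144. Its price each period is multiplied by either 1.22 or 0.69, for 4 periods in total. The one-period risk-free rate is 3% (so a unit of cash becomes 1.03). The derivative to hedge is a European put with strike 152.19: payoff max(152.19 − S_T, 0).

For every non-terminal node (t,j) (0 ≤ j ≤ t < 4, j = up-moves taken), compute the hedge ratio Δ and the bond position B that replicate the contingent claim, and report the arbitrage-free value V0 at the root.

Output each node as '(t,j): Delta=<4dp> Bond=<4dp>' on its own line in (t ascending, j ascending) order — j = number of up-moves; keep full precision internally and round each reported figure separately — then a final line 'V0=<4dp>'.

(0,0): Delta=-0.4115 Bond=85.0669
(1,0): Delta=-0.7920 Bond=125.4328
(1,1): Delta=-0.2912 Bond=66.4876
(2,0): Delta=-1.0000 Bond=143.4537
(2,1): Delta=-0.7263 Bond=121.2281
(2,2): Delta=-0.1537 Bond=39.0066
(3,0): Delta=-1.0000 Bond=147.7573
(3,1): Delta=-1.0000 Bond=147.7573
(3,2): Delta=-0.6398 Bond=112.0721
(3,3): Delta=0.0000 Bond=0.0000
V0=25.8169

Under the risk-neutral measure, an up-move has probability p* = (R−d)/(u−d) = 0.6415 and values discount at R = 1.03.
At expiry t=4: V(4,0)=119.5493, V(4,1)=94.4775, V(4,2)=50.1477, V(4,3)=0.0000, V(4,4)=0.0000
(3,0): S=47.3053. Δ = (V_up−V_dn)/(S_up−S_dn) = (94.4775−119.5493)/(57.7125−32.6407) = -1.0000. V = [p*·94.4775 + (1−p*)·119.5493]/1.03 = 100.4520. B = V − Δ·S = 147.7573.
(3,1): S=83.6412. Δ = (V_up−V_dn)/(S_up−S_dn) = (50.1477−94.4775)/(102.0423−57.7125) = -1.0000. V = [p*·50.1477 + (1−p*)·94.4775]/1.03 = 64.1160. B = V − Δ·S = 147.7573.
(3,2): S=147.8874. Δ = (V_up−V_dn)/(S_up−S_dn) = (0.0000−50.1477)/(180.4227−102.0423) = -0.6398. V = [p*·0.0000 + (1−p*)·50.1477]/1.03 = 17.4539. B = V − Δ·S = 112.0721.
(3,3): S=261.4821. Δ = (V_up−V_dn)/(S_up−S_dn) = (0.0000−0.0000)/(319.0082−180.4227) = 0.0000. V = [p*·0.0000 + (1−p*)·0.0000]/1.03 = 0.0000. B = V − Δ·S = 0.0000.
(2,0): S=68.5584. Δ = (V_up−V_dn)/(S_up−S_dn) = (64.1160−100.4520)/(83.6412−47.3053) = -1.0000. V = [p*·64.1160 + (1−p*)·100.4520]/1.03 = 74.8953. B = V − Δ·S = 143.4537.
(2,1): S=121.2192. Δ = (V_up−V_dn)/(S_up−S_dn) = (17.4539−64.1160)/(147.8874−83.6412) = -0.7263. V = [p*·17.4539 + (1−p*)·64.1160]/1.03 = 33.1862. B = V − Δ·S = 121.2281.
(2,2): S=214.3296. Δ = (V_up−V_dn)/(S_up−S_dn) = (0.0000−17.4539)/(261.4821−147.8874) = -0.1537. V = [p*·0.0000 + (1−p*)·17.4539]/1.03 = 6.0748. B = V − Δ·S = 39.0066.
(1,0): S=99.3600. Δ = (V_up−V_dn)/(S_up−S_dn) = (33.1862−74.8953)/(121.2192−68.5584) = -0.7920. V = [p*·33.1862 + (1−p*)·74.8953]/1.03 = 46.7364. B = V − Δ·S = 125.4328.
(1,1): S=175.6800. Δ = (V_up−V_dn)/(S_up−S_dn) = (6.0748−33.1862)/(214.3296−121.2192) = -0.2912. V = [p*·6.0748 + (1−p*)·33.1862]/1.03 = 15.3340. B = V − Δ·S = 66.4876.
(0,0): S=144.0000. Δ = (V_up−V_dn)/(S_up−S_dn) = (15.3340−46.7364)/(175.6800−99.3600) = -0.4115. V = [p*·15.3340 + (1−p*)·46.7364]/1.03 = 25.8169. B = V − Δ·S = 85.0669.
Each (Δ,B) replicates both successor values, so the strategy is self-financing and V0 is arbitrage-free.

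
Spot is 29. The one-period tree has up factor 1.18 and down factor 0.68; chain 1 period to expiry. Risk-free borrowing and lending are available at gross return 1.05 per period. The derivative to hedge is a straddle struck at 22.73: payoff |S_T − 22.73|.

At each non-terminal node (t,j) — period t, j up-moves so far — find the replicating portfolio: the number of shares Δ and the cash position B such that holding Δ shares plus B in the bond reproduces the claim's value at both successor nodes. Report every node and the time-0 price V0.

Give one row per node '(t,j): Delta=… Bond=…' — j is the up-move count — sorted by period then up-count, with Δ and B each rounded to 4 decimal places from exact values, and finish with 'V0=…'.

(0,0): Delta=0.5848 Bond=-8.1170
V0=8.8430

Under the risk-neutral measure, an up-move has probability p* = (R−d)/(u−d) = 0.7400 and values discount at R = 1.05.
Terminal values V(1,·): V(1,0)=3.0100, V(1,1)=11.4900
  t=0,j=0: stock 29.0000 → up 34.2200 (V=11.4900), down 19.7200 (V=3.0100). Price 8.8430; hedge Δ=0.5848, bond B=-8.1170.
Each (Δ,B) replicates both successor values, so the strategy is self-financing and V0 is arbitrage-free.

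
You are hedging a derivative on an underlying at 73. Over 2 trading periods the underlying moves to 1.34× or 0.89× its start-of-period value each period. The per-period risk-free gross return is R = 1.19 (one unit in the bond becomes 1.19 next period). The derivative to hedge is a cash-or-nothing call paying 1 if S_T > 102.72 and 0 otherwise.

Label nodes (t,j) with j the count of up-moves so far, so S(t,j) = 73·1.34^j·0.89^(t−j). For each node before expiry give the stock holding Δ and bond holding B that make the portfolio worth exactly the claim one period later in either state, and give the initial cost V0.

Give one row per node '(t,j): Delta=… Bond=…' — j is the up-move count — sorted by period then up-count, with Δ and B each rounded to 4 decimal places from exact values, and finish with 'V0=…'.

No-arbitrage ⇒ martingale measure with p* = (R−d)/(u−d) = 0.6667.
At expiry t=2: V(2,0)=0.0000, V(2,1)=0.0000, V(2,2)=1.0000
Node (1,0) S=64.9700: V=(p*·0.0000+(1−p*)·0.0000)/1.19=0.0000; Δ=(0.0000−0.0000)/(87.0598−57.8233)=0.0000; B=V−Δ·S=0.0000
Node (1,1) S=97.8200: V=(p*·1.0000+(1−p*)·0.0000)/1.19=0.5602; Δ=(1.0000−0.0000)/(131.0788−87.0598)=0.0227; B=V−Δ·S=-1.6620
Node (0,0) S=73.0000: V=(p*·0.5602+(1−p*)·0.0000)/1.19=0.3139; Δ=(0.5602−0.0000)/(97.8200−64.9700)=0.0171; B=V−Δ·S=-0.9311
Check: Δ(0,0)·S0 + B(0,0) = 0.3139 = V0.

(0,0): Delta=0.0171 Bond=-0.9311
(1,0): Delta=0.0000 Bond=0.0000
(1,1): Delta=0.0227 Bond=-1.6620
V0=0.3139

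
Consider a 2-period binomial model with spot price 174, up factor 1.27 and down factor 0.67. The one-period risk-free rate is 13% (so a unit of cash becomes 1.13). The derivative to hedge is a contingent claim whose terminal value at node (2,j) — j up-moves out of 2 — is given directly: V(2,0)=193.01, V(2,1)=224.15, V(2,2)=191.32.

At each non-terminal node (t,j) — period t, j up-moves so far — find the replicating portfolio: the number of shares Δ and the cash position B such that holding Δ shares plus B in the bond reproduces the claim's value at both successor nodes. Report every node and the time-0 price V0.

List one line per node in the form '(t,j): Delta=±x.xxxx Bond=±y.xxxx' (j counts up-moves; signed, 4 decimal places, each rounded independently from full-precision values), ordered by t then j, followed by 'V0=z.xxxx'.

(0,0): Delta=-0.1518 Bond=185.5090
(1,0): Delta=0.4452 Bond=140.0327
(1,1): Delta=-0.2476 Bond=230.8055
V0=159.1024

Under the risk-neutral measure, an up-move has probability p* = (R−d)/(u−d) = 0.7667 and values discount at R = 1.13.
Terminal values V(2,·): V(2,0)=193.0100, V(2,1)=224.1500, V(2,2)=191.3200
Node (1,0) S=116.5800: V=(p*·224.1500+(1−p*)·193.0100)/1.13=191.9327; Δ=(224.1500−193.0100)/(148.0566−78.1086)=0.4452; B=V−Δ·S=140.0327
Node (1,1) S=220.9800: V=(p*·191.3200+(1−p*)·224.1500)/1.13=176.0888; Δ=(191.3200−224.1500)/(280.6446−148.0566)=-0.2476; B=V−Δ·S=230.8055
Node (0,0) S=174.0000: V=(p*·176.0888+(1−p*)·191.9327)/1.13=159.1024; Δ=(176.0888−191.9327)/(220.9800−116.5800)=-0.1518; B=V−Δ·S=185.5090
The time-0 hedge costs 159.1024, which is the no-arbitrage price.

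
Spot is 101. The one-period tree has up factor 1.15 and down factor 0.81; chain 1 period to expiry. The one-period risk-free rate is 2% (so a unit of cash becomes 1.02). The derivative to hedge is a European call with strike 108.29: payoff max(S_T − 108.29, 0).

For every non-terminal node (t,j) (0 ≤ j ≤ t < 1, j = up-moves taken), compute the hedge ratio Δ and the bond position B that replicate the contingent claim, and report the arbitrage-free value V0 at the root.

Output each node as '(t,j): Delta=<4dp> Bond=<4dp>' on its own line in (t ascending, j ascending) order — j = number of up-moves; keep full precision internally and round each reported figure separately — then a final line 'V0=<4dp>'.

(0,0): Delta=0.2289 Bond=-18.3581
V0=4.7595

The replicating-portfolio and risk-neutral prices coincide; use p* = (1.02−0.81)/(1.15−0.81) = 0.6176 for the latter.
Terminal values V(1,·): V(1,0)=0.0000, V(1,1)=7.8600
(0,0): S=101.0000. Δ = (V_up−V_dn)/(S_up−S_dn) = (7.8600−0.0000)/(116.1500−81.8100) = 0.2289. V = [p*·7.8600 + (1−p*)·0.0000]/1.02 = 4.7595. B = V − Δ·S = -18.3581.
Root portfolio cost Δ·101+B reproduces V0=4.7595.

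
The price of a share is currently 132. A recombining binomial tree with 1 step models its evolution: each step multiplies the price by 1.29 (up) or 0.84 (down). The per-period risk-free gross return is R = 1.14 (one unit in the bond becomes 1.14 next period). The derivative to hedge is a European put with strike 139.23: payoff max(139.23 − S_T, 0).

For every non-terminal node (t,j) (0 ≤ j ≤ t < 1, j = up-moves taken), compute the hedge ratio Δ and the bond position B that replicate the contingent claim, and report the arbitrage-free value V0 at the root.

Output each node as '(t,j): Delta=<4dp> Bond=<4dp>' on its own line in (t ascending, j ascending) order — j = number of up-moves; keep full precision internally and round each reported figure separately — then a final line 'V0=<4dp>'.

(0,0): Delta=-0.4773 Bond=71.2895
V0=8.2895

Under the risk-neutral measure, an up-move has probability p* = (R−d)/(u−d) = 0.6667 and values discount at R = 1.14.
Terminal payoffs: V(1,0)=28.3500, V(1,1)=0.0000
Node (0,0) S=132.0000: V=(p*·0.0000+(1−p*)·28.3500)/1.14=8.2895; Δ=(0.0000−28.3500)/(170.2800−110.8800)=-0.4773; B=V−Δ·S=71.2895
The time-0 hedge costs 8.2895, which is the no-arbitrage price.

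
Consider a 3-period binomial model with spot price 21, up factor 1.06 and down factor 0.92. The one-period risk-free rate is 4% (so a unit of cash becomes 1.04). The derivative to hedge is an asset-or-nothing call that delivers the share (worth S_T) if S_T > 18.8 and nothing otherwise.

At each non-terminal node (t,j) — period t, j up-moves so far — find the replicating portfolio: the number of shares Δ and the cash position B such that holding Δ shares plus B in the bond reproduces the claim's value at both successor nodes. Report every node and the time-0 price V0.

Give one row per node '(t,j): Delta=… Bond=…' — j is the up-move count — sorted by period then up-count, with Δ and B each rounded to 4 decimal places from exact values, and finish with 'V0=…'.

Under the risk-neutral measure, an up-move has probability p* = (R−d)/(u−d) = 0.8571 and values discount at R = 1.04.
Payoff layer (t=3): V(3,0)=0.0000, V(3,1)=18.8409, V(3,2)=21.7080, V(3,3)=25.0113
Node (2,0) S=17.7744: V=(p*·18.8409+(1−p*)·0.0000)/1.04=15.5282; Δ=(18.8409−0.0000)/(18.8409−16.3524)=7.5714; B=V−Δ·S=-119.0494
Node (2,1) S=20.4792: V=(p*·21.7080+(1−p*)·18.8409)/1.04=20.4792; Δ=(21.7080−18.8409)/(21.7080−18.8409)=1.0000; B=V−Δ·S=0.0000
Node (2,2) S=23.5956: V=(p*·25.0113+(1−p*)·21.7080)/1.04=23.5956; Δ=(25.0113−21.7080)/(25.0113−21.7080)=1.0000; B=V−Δ·S=0.0000
Node (1,0) S=19.3200: V=(p*·20.4792+(1−p*)·15.5282)/1.04=19.0115; Δ=(20.4792−15.5282)/(20.4792−17.7744)=1.8305; B=V−Δ·S=-16.3529
Node (1,1) S=22.2600: V=(p*·23.5956+(1−p*)·20.4792)/1.04=22.2600; Δ=(23.5956−20.4792)/(23.5956−20.4792)=1.0000; B=V−Δ·S=0.0000
Node (0,0) S=21.0000: V=(p*·22.2600+(1−p*)·19.0115)/1.04=20.9576; Δ=(22.2600−19.0115)/(22.2600−19.3200)=1.1049; B=V−Δ·S=-2.2463
Self-financing check: at every node Δ·S+B equals the discounted successor values.

(0,0): Delta=1.1049 Bond=-2.2463
(1,0): Delta=1.8305 Bond=-16.3529
(1,1): Delta=1.0000 Bond=0.0000
(2,0): Delta=7.5714 Bond=-119.0494
(2,1): Delta=1.0000 Bond=0.0000
(2,2): Delta=1.0000 Bond=0.0000
V0=20.9576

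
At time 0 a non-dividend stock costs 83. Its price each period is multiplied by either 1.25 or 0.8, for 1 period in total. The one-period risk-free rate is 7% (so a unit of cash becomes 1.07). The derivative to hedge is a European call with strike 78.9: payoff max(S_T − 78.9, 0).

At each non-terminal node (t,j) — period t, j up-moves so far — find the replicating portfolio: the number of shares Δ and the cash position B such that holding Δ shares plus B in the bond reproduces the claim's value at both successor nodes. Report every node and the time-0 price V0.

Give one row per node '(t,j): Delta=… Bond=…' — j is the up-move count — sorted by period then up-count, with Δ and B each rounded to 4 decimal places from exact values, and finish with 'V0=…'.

(0,0): Delta=0.6653 Bond=-41.2876
V0=13.9346

Since d<R<u, set p* = (R−d)/(u−d) = 0.6000; price each node as the discounted p*-expectation of its children.
Payoff layer (t=1): V(1,0)=0.0000, V(1,1)=24.8500
(0,0): S=83.0000. Δ = (V_up−V_dn)/(S_up−S_dn) = (24.8500−0.0000)/(103.7500−66.4000) = 0.6653. V = [p*·24.8500 + (1−p*)·0.0000]/1.07 = 13.9346. B = V − Δ·S = -41.2876.
Root portfolio cost Δ·83+B reproduces V0=13.9346.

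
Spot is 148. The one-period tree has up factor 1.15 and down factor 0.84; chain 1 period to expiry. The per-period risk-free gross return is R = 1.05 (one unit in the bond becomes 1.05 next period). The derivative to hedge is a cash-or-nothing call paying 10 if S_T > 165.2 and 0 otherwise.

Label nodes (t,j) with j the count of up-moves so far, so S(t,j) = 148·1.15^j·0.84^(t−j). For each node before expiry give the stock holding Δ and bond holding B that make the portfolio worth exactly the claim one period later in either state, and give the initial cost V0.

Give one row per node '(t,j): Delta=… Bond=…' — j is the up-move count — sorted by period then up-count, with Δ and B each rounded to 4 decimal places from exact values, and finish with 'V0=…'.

The replicating-portfolio and risk-neutral prices coincide; use p* = (1.05−0.84)/(1.15−0.84) = 0.6774 for the latter.
At expiry t=1: V(1,0)=0.0000, V(1,1)=10.0000
  t=0,j=0: stock 148.0000 → up 170.2000 (V=10.0000), down 124.3200 (V=0.0000). Price 6.4516; hedge Δ=0.2180, bond B=-25.8065.
The time-0 hedge costs 6.4516, which is the no-arbitrage price.

(0,0): Delta=0.2180 Bond=-25.8065
V0=6.4516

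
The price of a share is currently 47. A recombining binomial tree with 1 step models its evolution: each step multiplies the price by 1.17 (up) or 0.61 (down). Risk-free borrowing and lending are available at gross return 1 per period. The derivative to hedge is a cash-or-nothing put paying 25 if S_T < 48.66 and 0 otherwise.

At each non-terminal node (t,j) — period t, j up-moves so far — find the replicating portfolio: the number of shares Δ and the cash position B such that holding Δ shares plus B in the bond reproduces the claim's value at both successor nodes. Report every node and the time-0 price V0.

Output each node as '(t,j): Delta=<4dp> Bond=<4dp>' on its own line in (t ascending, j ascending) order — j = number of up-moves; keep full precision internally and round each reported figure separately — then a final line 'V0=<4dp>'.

(0,0): Delta=-0.9498 Bond=52.2321
V0=7.5893

No-arbitrage ⇒ martingale measure with p* = (R−d)/(u−d) = 0.6964.
At expiry t=1: V(1,0)=25.0000, V(1,1)=0.0000
  t=0,j=0: stock 47.0000 → up 54.9900 (V=0.0000), down 28.6700 (V=25.0000). Price 7.5893; hedge Δ=-0.9498, bond B=52.2321.
Each (Δ,B) replicates both successor values, so the strategy is self-financing and V0 is arbitrage-free.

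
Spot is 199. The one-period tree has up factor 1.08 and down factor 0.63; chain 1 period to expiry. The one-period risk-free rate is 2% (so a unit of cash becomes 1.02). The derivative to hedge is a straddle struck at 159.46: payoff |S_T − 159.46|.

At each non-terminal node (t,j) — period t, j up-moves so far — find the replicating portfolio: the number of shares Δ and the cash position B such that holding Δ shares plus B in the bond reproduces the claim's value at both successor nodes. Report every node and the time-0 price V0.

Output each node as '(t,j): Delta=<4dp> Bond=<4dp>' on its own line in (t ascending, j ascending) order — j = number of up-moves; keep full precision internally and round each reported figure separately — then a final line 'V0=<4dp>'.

(0,0): Delta=0.2386 Bond=4.0902
V0=51.5791

The replicating-portfolio and risk-neutral prices coincide; use p* = (1.02−0.63)/(1.08−0.63) = 0.8667 for the latter.
Terminal values V(1,·): V(1,0)=34.0900, V(1,1)=55.4600
(0,0): S=199.0000. Δ = (V_up−V_dn)/(S_up−S_dn) = (55.4600−34.0900)/(214.9200−125.3700) = 0.2386. V = [p*·55.4600 + (1−p*)·34.0900]/1.02 = 51.5791. B = V − Δ·S = 4.0902.
The time-0 hedge costs 51.5791, which is the no-arbitrage price.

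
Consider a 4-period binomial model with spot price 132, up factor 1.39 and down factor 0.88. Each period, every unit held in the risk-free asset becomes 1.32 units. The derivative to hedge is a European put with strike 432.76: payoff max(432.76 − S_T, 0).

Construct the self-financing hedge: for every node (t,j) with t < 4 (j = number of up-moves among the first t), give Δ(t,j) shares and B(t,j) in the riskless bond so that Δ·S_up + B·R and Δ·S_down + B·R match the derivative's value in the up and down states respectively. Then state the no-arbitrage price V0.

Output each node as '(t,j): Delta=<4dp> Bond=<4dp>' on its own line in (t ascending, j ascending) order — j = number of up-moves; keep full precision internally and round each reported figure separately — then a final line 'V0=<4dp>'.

Since d<R<u, set p* = (R−d)/(u−d) = 0.8627; price each node as the discounted p*-expectation of its children.
At expiry t=4: V(4,0)=353.6002, V(4,1)=307.7235, V(4,2)=235.2592, V(4,3)=120.7985, V(4,4)=0.0000
(3,0): S=89.9543. Δ = (V_up−V_dn)/(S_up−S_dn) = (307.7235−353.6002)/(125.0365−79.1598) = -1.0000. V = [p*·307.7235 + (1−p*)·353.6002]/1.32 = 237.8942. B = V − Δ·S = 327.8485.
(3,1): S=142.0869. Δ = (V_up−V_dn)/(S_up−S_dn) = (235.2592−307.7235)/(197.5008−125.0365) = -1.0000. V = [p*·235.2592 + (1−p*)·307.7235]/1.32 = 185.7616. B = V − Δ·S = 327.8485.
(3,2): S=224.4327. Δ = (V_up−V_dn)/(S_up−S_dn) = (120.7985−235.2592)/(311.9615−197.5008) = -1.0000. V = [p*·120.7985 + (1−p*)·235.2592]/1.32 = 103.4157. B = V − Δ·S = 327.8485.
(3,3): S=354.5017. Δ = (V_up−V_dn)/(S_up−S_dn) = (0.0000−120.7985)/(492.7574−311.9615) = -0.6681. V = [p*·0.0000 + (1−p*)·120.7985]/1.32 = 12.5607. B = V − Δ·S = 249.4205.
(2,0): S=102.2208. Δ = (V_up−V_dn)/(S_up−S_dn) = (185.7616−237.8942)/(142.0869−89.9543) = -1.0000. V = [p*·185.7616 + (1−p*)·237.8942]/1.32 = 146.1493. B = V − Δ·S = 248.3701.
(2,1): S=161.4624. Δ = (V_up−V_dn)/(S_up−S_dn) = (103.4157−185.7616)/(224.4327−142.0869) = -1.0000. V = [p*·103.4157 + (1−p*)·185.7616]/1.32 = 86.9077. B = V − Δ·S = 248.3701.
(2,2): S=255.0372. Δ = (V_up−V_dn)/(S_up−S_dn) = (12.5607−103.4157)/(354.5017−224.4327) = -0.6985. V = [p*·12.5607 + (1−p*)·103.4157]/1.32 = 18.9629. B = V − Δ·S = 197.1100.
(1,0): S=116.1600. Δ = (V_up−V_dn)/(S_up−S_dn) = (86.9077−146.1493)/(161.4624−102.2208) = -1.0000. V = [p*·86.9077 + (1−p*)·146.1493]/1.32 = 71.9991. B = V − Δ·S = 188.1591.
(1,1): S=183.4800. Δ = (V_up−V_dn)/(S_up−S_dn) = (18.9629−86.9077)/(255.0372−161.4624) = -0.7261. V = [p*·18.9629 + (1−p*)·86.9077]/1.32 = 21.4308. B = V − Δ·S = 154.6558.
(0,0): S=132.0000. Δ = (V_up−V_dn)/(S_up−S_dn) = (21.4308−71.9991)/(183.4800−116.1600) = -0.7512. V = [p*·21.4308 + (1−p*)·71.9991]/1.32 = 21.4936. B = V − Δ·S = 120.6472.
The time-0 hedge costs 21.4936, which is the no-arbitrage price.

(0,0): Delta=-0.7512 Bond=120.6472
(1,0): Delta=-1.0000 Bond=188.1591
(1,1): Delta=-0.7261 Bond=154.6558
(2,0): Delta=-1.0000 Bond=248.3701
(2,1): Delta=-1.0000 Bond=248.3701
(2,2): Delta=-0.6985 Bond=197.1100
(3,0): Delta=-1.0000 Bond=327.8485
(3,1): Delta=-1.0000 Bond=327.8485
(3,2): Delta=-1.0000 Bond=327.8485
(3,3): Delta=-0.6681 Bond=249.4205
V0=21.4936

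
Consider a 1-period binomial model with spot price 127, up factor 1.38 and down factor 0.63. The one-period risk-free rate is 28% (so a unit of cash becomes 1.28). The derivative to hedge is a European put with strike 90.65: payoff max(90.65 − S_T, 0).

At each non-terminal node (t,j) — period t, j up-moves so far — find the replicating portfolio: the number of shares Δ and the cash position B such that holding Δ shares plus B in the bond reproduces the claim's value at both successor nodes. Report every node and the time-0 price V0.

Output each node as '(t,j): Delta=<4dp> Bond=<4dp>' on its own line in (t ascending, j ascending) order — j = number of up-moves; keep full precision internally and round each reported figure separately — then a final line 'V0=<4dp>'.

The replicating-portfolio and risk-neutral prices coincide; use p* = (1.28−0.63)/(1.38−0.63) = 0.8667 for the latter.
At expiry t=1: V(1,0)=10.6400, V(1,1)=0.0000
(0,0): S=127.0000. Δ = (V_up−V_dn)/(S_up−S_dn) = (0.0000−10.6400)/(175.2600−80.0100) = -0.1117. V = [p*·0.0000 + (1−p*)·10.6400]/1.28 = 1.1083. B = V − Δ·S = 15.2950.
The time-0 hedge costs 1.1083, which is the no-arbitrage price.

(0,0): Delta=-0.1117 Bond=15.2950
V0=1.1083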